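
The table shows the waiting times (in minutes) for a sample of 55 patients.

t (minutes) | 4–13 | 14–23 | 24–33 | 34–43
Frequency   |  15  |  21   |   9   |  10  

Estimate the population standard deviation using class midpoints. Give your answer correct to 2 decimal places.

Midpoints: 8.5, 18.5, 28.5, 38.5
n = 55, Σfm = 1157.5, mean = 21.0455
Σfm² = 30403.75
Σf(m − x̄)² = Σfm² − (Σfm)²/n = 30403.75 − 1157.5²/55 = 6043.6364
Population variance = 6043.6364 / 55 = 109.8843
Standard deviation = √109.8843 = 10.4826

10.48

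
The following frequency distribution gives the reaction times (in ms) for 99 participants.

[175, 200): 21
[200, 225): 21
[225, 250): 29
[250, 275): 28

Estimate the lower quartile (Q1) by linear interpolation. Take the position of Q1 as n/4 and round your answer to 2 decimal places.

Cumulative frequencies: 21, 42, 71, 99
n = 99; position = n/4 = 24.75.
This falls in the class [200, 225): L = 200, F = 21, f = 21, h = 25.
Lower quartile ≈ 200 + ((24.75 − 21) / 21) × 25 = 204.4643

204.46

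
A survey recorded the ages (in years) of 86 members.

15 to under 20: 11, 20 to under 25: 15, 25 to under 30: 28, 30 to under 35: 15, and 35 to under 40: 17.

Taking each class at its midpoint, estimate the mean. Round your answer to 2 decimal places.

28.20

Midpoints: 17.5, 22.5, 27.5, 32.5, 37.5
Σfm = 11×17.5 + 15×22.5 + 28×27.5 + 15×32.5 + 17×37.5 = 2425
n = Σf = 86
Mean = 2425 / 86 = 28.1977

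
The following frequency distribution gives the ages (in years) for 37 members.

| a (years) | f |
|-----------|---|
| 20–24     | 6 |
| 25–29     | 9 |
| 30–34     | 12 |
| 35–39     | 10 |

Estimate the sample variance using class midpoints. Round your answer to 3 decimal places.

27.590

Midpoints: 22, 27, 32, 37
n = 37, Σfm = 1129, mean = 30.5135
Σfm² = 35443
Σf(m − x̄)² = Σfm² − (Σfm)²/n = 35443 − 1129²/37 = 993.2432
Sample variance = 993.2432 / 36 = 27.5901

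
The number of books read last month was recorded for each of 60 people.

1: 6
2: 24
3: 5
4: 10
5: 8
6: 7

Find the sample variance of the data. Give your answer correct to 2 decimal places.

2.56

Values: 1, 2, 3, 4, 5, 6
n = 60, Σfx = 191, mean = 3.1833
Σfx² = 759
Σf(x − x̄)² = Σfx² − (Σfx)²/n = 759 − 191²/60 = 150.9833
Sample variance = 150.9833 / 59 = 2.5590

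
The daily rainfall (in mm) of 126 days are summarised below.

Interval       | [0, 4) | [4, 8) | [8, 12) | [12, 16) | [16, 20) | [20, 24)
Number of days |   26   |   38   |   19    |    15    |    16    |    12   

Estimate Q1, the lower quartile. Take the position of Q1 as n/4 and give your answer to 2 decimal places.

Cumulative frequencies: 26, 64, 83, 98, 114, 126
n = 126; position = n/4 = 31.5.
This falls in the class [4, 8): L = 4, F = 26, f = 38, h = 4.
Lower quartile ≈ 4 + ((31.5 − 26) / 38) × 4 = 4.5789

4.58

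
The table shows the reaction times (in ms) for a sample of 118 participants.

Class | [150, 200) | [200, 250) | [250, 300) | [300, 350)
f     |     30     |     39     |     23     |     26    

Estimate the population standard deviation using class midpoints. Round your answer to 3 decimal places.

Midpoints: 175, 225, 275, 325
n = 118, Σfm = 28800, mean = 244.0678
Σfm² = 7378750
Σf(m − x̄)² = Σfm² − (Σfm)²/n = 7378750 − 28800²/118 = 349597.4576
Population variance = 349597.4576 / 118 = 2962.6903
Standard deviation = √2962.6903 = 54.4306

54.431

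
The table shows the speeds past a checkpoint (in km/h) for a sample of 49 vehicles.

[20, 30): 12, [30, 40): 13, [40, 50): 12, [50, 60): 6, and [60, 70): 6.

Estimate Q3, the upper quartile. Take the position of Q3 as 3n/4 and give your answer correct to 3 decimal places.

49.792

Cumulative frequencies: 12, 25, 37, 43, 49
n = 49; position = 3n/4 = 36.75.
This falls in the class [40, 50): L = 40, F = 25, f = 12, h = 10.
Upper quartile ≈ 40 + ((36.75 − 25) / 12) × 10 = 49.7917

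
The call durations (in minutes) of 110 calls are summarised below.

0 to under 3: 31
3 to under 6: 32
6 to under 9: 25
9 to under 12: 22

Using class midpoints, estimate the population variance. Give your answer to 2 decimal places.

10.71

Midpoints: 1.5, 4.5, 7.5, 10.5
n = 110, Σfm = 609, mean = 5.5364
Σfm² = 4549.5
Σf(m − x̄)² = Σfm² − (Σfm)²/n = 4549.5 − 609²/110 = 1177.8545
Population variance = 1177.8545 / 110 = 10.7078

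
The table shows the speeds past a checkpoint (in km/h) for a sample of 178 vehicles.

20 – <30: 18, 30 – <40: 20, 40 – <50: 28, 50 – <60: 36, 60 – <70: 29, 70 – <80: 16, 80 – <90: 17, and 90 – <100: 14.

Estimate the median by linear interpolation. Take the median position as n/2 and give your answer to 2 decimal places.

Cumulative frequencies: 18, 38, 66, 102, 131, 147, 164, 178
n = 178; position = n/2 = 89.
This falls in the class 50 – <60: L = 50, F = 66, f = 36, h = 10.
Median ≈ 50 + ((89 − 66) / 36) × 10 = 56.3889

56.39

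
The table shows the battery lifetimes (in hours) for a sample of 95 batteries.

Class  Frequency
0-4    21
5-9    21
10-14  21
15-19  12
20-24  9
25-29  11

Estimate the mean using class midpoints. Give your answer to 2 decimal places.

Midpoints: 2, 7, 12, 17, 22, 27
Σfm = 21×2 + 21×7 + 21×12 + 12×17 + 9×22 + 11×27 = 1140
n = Σf = 95
Mean = 1140 / 95 = 12.0000

12.00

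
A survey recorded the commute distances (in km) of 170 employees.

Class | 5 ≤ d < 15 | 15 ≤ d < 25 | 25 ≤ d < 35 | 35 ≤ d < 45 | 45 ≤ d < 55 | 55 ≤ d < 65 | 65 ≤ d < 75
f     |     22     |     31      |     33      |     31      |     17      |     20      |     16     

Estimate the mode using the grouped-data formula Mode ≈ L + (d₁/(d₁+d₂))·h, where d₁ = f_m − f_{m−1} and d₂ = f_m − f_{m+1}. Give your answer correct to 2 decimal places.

30.00

Modal class: 25 ≤ d < 35 (highest frequency 33).
d₁ = 33 − 31 = 2, d₂ = 33 − 31 = 2
Mode ≈ 25 + (2/(2+2)) × 10 = 25 + 5.0000 = 30.0000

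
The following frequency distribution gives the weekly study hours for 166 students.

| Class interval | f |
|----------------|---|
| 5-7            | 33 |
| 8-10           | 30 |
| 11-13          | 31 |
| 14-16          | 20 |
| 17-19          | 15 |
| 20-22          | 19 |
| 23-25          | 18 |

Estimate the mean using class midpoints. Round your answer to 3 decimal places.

13.500

Midpoints: 6, 9, 12, 15, 18, 21, 24
Σfm = 33×6 + 30×9 + 31×12 + 20×15 + 15×18 + 19×21 + 18×24 = 2241
n = Σf = 166
Mean = 2241 / 166 = 13.5000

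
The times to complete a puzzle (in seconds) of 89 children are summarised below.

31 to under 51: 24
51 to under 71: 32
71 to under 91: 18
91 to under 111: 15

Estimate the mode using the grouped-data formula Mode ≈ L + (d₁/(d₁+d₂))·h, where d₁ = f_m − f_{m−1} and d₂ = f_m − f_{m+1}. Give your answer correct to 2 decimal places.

Modal class: 51 to under 71 (highest frequency 32).
d₁ = 32 − 24 = 8, d₂ = 32 − 18 = 14
Mode ≈ 51 + (8/(8+14)) × 20 = 51 + 7.2727 = 58.2727

58.27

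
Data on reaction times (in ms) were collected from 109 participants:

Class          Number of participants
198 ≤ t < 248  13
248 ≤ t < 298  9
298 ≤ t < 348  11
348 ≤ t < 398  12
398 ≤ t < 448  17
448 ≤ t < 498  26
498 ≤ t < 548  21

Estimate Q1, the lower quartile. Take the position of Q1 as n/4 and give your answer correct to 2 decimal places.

Cumulative frequencies: 13, 22, 33, 45, 62, 88, 109
n = 109; position = n/4 = 27.25.
This falls in the class 298 ≤ t < 348: L = 298, F = 22, f = 11, h = 50.
Lower quartile ≈ 298 + ((27.25 − 22) / 11) × 50 = 321.8636

321.86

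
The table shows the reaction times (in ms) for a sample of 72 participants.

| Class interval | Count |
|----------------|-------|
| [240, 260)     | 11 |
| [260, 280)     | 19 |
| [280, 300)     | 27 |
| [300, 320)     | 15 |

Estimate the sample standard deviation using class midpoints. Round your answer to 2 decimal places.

Midpoints: 250, 270, 290, 310
n = 72, Σfm = 20360, mean = 282.7778
Σfm² = 5784800
Σf(m − x̄)² = Σfm² − (Σfm)²/n = 5784800 − 20360²/72 = 27444.4444
Sample variance = 27444.4444 / 71 = 386.5415
Standard deviation = √386.5415 = 19.6607

19.66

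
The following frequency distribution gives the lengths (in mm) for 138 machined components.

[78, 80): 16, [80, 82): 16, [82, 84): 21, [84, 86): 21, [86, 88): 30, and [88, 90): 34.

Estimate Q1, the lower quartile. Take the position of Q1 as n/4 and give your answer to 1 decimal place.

82.2

Cumulative frequencies: 16, 32, 53, 74, 104, 138
n = 138; position = n/4 = 34.5.
This falls in the class [82, 84): L = 82, F = 32, f = 21, h = 2.
Lower quartile ≈ 82 + ((34.5 − 32) / 21) × 2 = 82.2381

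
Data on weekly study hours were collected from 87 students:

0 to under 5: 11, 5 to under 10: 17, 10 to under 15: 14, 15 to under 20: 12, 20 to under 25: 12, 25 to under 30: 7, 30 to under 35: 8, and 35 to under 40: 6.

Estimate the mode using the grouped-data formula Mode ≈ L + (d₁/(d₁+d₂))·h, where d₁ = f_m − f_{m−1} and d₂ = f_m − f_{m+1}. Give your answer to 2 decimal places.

Modal class: 5 to under 10 (highest frequency 17).
d₁ = 17 − 11 = 6, d₂ = 17 − 14 = 3
Mode ≈ 5 + (6/(6+3)) × 5 = 5 + 3.3333 = 8.3333

8.33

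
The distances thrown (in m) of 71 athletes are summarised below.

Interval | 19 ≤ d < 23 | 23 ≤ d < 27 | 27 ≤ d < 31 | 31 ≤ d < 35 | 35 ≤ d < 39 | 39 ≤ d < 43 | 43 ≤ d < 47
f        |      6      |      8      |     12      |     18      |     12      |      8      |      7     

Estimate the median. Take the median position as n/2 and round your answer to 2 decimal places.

33.11

Cumulative frequencies: 6, 14, 26, 44, 56, 64, 71
n = 71; position = n/2 = 35.5.
This falls in the class 31 ≤ d < 35: L = 31, F = 26, f = 18, h = 4.
Median ≈ 31 + ((35.5 − 26) / 18) × 4 = 33.1111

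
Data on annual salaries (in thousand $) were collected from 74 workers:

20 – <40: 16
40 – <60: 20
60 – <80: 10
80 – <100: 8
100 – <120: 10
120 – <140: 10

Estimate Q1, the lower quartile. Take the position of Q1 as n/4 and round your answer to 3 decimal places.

Cumulative frequencies: 16, 36, 46, 54, 64, 74
n = 74; position = n/4 = 18.5.
This falls in the class 40 – <60: L = 40, F = 16, f = 20, h = 20.
Lower quartile ≈ 40 + ((18.5 − 16) / 20) × 20 = 42.5000

42.500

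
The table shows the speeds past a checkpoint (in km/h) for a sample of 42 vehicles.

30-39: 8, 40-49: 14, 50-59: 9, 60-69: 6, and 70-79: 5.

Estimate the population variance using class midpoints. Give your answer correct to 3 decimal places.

Midpoints: 34.5, 44.5, 54.5, 64.5, 74.5
n = 42, Σfm = 2149, mean = 51.1667
Σfm² = 116690.5
Σf(m − x̄)² = Σfm² − (Σfm)²/n = 116690.5 − 2149²/42 = 6733.3333
Population variance = 6733.3333 / 42 = 160.3175

160.317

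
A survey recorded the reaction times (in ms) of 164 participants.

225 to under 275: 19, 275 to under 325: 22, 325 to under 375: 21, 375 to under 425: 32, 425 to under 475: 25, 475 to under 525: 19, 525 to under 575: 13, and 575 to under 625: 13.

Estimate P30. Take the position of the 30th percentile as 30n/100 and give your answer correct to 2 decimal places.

344.52

Cumulative frequencies: 19, 41, 62, 94, 119, 138, 151, 164
n = 164; position = 30n/100 = 49.2.
This falls in the class 325 to under 375: L = 325, F = 41, f = 21, h = 50.
30th percentile ≈ 325 + ((49.2 − 41) / 21) × 50 = 344.5238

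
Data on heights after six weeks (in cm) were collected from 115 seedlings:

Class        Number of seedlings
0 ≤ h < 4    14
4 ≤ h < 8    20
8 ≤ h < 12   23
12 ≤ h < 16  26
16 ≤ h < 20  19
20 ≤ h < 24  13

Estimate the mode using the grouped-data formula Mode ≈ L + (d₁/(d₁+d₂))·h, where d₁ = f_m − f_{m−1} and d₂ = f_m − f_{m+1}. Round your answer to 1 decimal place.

Modal class: 12 ≤ h < 16 (highest frequency 26).
d₁ = 26 − 23 = 3, d₂ = 26 − 19 = 7
Mode ≈ 12 + (3/(3+7)) × 4 = 12 + 1.2000 = 13.2000

13.2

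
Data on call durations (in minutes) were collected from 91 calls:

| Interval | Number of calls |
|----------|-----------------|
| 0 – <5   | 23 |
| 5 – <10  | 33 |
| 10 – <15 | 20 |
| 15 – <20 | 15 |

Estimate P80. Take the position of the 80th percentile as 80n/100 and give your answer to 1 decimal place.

Cumulative frequencies: 23, 56, 76, 91
n = 91; position = 80n/100 = 72.8.
This falls in the class 10 – <15: L = 10, F = 56, f = 20, h = 5.
80th percentile ≈ 10 + ((72.8 − 56) / 20) × 5 = 14.2000

14.2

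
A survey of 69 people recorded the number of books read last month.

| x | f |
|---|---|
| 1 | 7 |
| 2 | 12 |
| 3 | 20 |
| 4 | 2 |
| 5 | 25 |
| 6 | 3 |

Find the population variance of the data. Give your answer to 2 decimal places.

2.19

Values: 1, 2, 3, 4, 5, 6
n = 69, Σfx = 242, mean = 3.5072
Σfx² = 1000
Σf(x − x̄)² = Σfx² − (Σfx)²/n = 1000 − 242²/69 = 151.2464
Population variance = 151.2464 / 69 = 2.1920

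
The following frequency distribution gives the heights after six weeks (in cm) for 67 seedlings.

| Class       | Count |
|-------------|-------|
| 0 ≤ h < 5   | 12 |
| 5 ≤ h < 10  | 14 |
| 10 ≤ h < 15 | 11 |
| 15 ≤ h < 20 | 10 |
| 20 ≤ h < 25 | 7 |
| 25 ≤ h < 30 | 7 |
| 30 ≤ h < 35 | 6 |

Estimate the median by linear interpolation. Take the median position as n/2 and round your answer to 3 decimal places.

13.409

Cumulative frequencies: 12, 26, 37, 47, 54, 61, 67
n = 67; position = n/2 = 33.5.
This falls in the class 10 ≤ h < 15: L = 10, F = 26, f = 11, h = 5.
Median ≈ 10 + ((33.5 − 26) / 11) × 5 = 13.4091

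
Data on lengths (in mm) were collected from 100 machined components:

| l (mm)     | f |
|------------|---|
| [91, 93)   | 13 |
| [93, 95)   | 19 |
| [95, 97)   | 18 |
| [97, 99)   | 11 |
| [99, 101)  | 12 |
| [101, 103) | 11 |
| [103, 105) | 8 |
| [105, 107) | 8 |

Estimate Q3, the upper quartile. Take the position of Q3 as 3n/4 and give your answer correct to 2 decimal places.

Cumulative frequencies: 13, 32, 50, 61, 73, 84, 92, 100
n = 100; position = 3n/4 = 75.
This falls in the class [101, 103): L = 101, F = 73, f = 11, h = 2.
Upper quartile ≈ 101 + ((75 − 73) / 11) × 2 = 101.3636

101.36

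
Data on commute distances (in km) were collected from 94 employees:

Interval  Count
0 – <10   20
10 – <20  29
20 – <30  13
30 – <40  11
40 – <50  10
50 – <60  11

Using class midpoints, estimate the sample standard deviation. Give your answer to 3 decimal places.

Midpoints: 5, 15, 25, 35, 45, 55
n = 94, Σfm = 2300, mean = 24.4681
Σfm² = 82150
Σf(m − x̄)² = Σfm² − (Σfm)²/n = 82150 − 2300²/94 = 25873.4043
Sample variance = 25873.4043 / 93 = 278.2086
Standard deviation = √278.2086 = 16.6796

16.680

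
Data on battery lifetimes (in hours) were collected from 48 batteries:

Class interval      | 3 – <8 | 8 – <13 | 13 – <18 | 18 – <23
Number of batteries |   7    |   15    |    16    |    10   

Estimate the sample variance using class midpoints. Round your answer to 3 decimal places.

24.191

Midpoints: 5.5, 10.5, 15.5, 20.5
n = 48, Σfm = 649, mean = 13.5208
Σfm² = 9912
Σf(m − x̄)² = Σfm² − (Σfm)²/n = 9912 − 649²/48 = 1136.9792
Sample variance = 1136.9792 / 47 = 24.1910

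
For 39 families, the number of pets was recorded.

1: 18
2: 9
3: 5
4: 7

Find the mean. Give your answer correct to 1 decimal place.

Values: 1, 2, 3, 4
Σfx = 18×1 + 9×2 + 5×3 + 7×4 = 79
n = Σf = 39
Mean = 79 / 39 = 2.0256

2.0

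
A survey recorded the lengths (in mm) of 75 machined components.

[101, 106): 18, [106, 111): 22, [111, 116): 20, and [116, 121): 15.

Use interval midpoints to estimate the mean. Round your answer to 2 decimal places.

110.63

Midpoints: 103.5, 108.5, 113.5, 118.5
Σfm = 18×103.5 + 22×108.5 + 20×113.5 + 15×118.5 = 8297.5
n = Σf = 75
Mean = 8297.5 / 75 = 110.6333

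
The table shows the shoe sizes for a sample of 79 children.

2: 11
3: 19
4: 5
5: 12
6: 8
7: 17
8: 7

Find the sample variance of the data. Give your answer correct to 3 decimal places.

Values: 2, 3, 4, 5, 6, 7, 8
n = 79, Σfx = 382, mean = 4.8354
Σfx² = 2164
Σf(x − x̄)² = Σfx² − (Σfx)²/n = 2164 − 382²/79 = 316.8608
Sample variance = 316.8608 / 78 = 4.0623

4.062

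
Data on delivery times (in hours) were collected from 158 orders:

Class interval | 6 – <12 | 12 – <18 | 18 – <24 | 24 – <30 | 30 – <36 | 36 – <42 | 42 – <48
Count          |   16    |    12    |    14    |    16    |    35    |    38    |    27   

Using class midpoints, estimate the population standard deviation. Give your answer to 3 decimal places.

Midpoints: 9, 15, 21, 27, 33, 39, 45
n = 158, Σfm = 4902, mean = 31.0253
Σfm² = 172422
Σf(m − x̄)² = Σfm² − (Σfm)²/n = 172422 − 4902²/158 = 20335.8987
Population variance = 20335.8987 / 158 = 128.7082
Standard deviation = √128.7082 = 11.3450

11.345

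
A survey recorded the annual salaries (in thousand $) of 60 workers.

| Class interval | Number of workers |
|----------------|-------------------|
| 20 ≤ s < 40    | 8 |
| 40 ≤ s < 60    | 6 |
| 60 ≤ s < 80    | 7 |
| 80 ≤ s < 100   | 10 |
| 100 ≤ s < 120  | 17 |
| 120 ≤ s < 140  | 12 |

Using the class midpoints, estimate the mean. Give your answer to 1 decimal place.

89.3

Midpoints: 30, 50, 70, 90, 110, 130
Σfm = 8×30 + 6×50 + 7×70 + 10×90 + 17×110 + 12×130 = 5360
n = Σf = 60
Mean = 5360 / 60 = 89.3333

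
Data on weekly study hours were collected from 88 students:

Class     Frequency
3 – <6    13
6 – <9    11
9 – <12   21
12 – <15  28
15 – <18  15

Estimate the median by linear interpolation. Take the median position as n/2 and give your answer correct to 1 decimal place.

11.9

Cumulative frequencies: 13, 24, 45, 73, 88
n = 88; position = n/2 = 44.
This falls in the class 9 – <12: L = 9, F = 24, f = 21, h = 3.
Median ≈ 9 + ((44 − 24) / 21) × 3 = 11.8571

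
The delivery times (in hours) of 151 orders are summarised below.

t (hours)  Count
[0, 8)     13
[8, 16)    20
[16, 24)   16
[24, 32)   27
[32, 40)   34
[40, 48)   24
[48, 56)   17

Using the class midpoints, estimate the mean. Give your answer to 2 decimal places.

30.01

Midpoints: 4, 12, 20, 28, 36, 44, 52
Σfm = 13×4 + 20×12 + 16×20 + 27×28 + 34×36 + 24×44 + 17×52 = 4532
n = Σf = 151
Mean = 4532 / 151 = 30.0132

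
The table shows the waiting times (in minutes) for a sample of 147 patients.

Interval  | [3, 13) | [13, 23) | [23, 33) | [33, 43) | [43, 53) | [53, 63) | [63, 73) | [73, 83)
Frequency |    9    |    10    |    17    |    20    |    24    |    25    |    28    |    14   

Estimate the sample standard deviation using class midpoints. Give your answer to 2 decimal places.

Midpoints: 8, 18, 28, 38, 48, 58, 68, 78
n = 147, Σfm = 7086, mean = 48.2041
Σfm² = 400068
Σf(m − x̄)² = Σfm² − (Σfm)²/n = 400068 − 7086²/147 = 58493.8776
Sample variance = 58493.8776 / 146 = 400.6430
Standard deviation = √400.6430 = 20.0161

20.02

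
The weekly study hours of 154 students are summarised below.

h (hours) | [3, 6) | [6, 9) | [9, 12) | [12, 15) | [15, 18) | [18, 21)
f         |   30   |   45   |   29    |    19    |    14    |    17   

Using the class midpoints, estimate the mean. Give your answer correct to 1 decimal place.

10.4

Midpoints: 4.5, 7.5, 10.5, 13.5, 16.5, 19.5
Σfm = 30×4.5 + 45×7.5 + 29×10.5 + 19×13.5 + 14×16.5 + 17×19.5 = 1596
n = Σf = 154
Mean = 1596 / 154 = 10.3636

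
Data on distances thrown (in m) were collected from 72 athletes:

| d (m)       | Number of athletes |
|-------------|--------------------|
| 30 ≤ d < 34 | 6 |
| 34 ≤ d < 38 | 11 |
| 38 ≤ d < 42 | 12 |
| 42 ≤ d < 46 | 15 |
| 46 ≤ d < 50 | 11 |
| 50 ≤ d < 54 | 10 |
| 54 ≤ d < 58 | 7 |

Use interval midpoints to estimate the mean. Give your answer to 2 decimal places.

44.00

Midpoints: 32, 36, 40, 44, 48, 52, 56
Σfm = 6×32 + 11×36 + 12×40 + 15×44 + 11×48 + 10×52 + 7×56 = 3168
n = Σf = 72
Mean = 3168 / 72 = 44.0000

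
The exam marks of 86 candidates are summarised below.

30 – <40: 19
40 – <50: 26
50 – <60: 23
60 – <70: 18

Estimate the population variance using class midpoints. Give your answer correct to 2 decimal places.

Midpoints: 35, 45, 55, 65
n = 86, Σfm = 4270, mean = 49.6512
Σfm² = 221550
Σf(m − x̄)² = Σfm² − (Σfm)²/n = 221550 − 4270²/86 = 9539.5349
Population variance = 9539.5349 / 86 = 110.9248

110.92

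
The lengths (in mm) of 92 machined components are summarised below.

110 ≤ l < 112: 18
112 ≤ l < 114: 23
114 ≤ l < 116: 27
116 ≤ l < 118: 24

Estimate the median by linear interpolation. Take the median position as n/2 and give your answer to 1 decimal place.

Cumulative frequencies: 18, 41, 68, 92
n = 92; position = n/2 = 46.
This falls in the class 114 ≤ l < 116: L = 114, F = 41, f = 27, h = 2.
Median ≈ 114 + ((46 − 41) / 27) × 2 = 114.3704

114.4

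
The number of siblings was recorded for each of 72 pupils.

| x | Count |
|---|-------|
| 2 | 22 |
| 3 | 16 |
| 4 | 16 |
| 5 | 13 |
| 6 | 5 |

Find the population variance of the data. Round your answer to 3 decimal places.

Values: 2, 3, 4, 5, 6
n = 72, Σfx = 251, mean = 3.4861
Σfx² = 993
Σf(x − x̄)² = Σfx² − (Σfx)²/n = 993 − 251²/72 = 117.9861
Population variance = 117.9861 / 72 = 1.6387

1.639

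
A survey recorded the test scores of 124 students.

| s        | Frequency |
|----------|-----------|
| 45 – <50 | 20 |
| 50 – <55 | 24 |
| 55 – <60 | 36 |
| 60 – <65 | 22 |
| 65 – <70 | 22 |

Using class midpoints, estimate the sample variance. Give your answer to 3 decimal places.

Midpoints: 47.5, 52.5, 57.5, 62.5, 67.5
n = 124, Σfm = 7140, mean = 57.5806
Σfm² = 416475
Σf(m − x̄)² = Σfm² − (Σfm)²/n = 416475 − 7140²/124 = 5349.1935
Sample variance = 5349.1935 / 123 = 43.4894

43.489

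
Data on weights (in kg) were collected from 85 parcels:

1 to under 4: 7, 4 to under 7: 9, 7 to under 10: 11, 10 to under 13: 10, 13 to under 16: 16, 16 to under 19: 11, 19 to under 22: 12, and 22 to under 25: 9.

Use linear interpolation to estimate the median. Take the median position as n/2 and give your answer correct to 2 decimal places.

14.03

Cumulative frequencies: 7, 16, 27, 37, 53, 64, 76, 85
n = 85; position = n/2 = 42.5.
This falls in the class 13 to under 16: L = 13, F = 37, f = 16, h = 3.
Median ≈ 13 + ((42.5 − 37) / 16) × 3 = 14.0312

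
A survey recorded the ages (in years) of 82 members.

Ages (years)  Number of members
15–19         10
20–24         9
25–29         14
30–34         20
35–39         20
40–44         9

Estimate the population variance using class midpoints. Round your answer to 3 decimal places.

57.615

Midpoints: 17, 22, 27, 32, 37, 42
n = 82, Σfm = 2504, mean = 30.5366
Σfm² = 81188
Σf(m − x̄)² = Σfm² − (Σfm)²/n = 81188 − 2504²/82 = 4724.3902
Population variance = 4724.3902 / 82 = 57.6145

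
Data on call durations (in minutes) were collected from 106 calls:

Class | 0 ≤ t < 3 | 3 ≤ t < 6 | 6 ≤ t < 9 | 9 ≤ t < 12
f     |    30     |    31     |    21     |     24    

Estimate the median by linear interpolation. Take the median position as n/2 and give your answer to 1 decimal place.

Cumulative frequencies: 30, 61, 82, 106
n = 106; position = n/2 = 53.
This falls in the class 3 ≤ t < 6: L = 3, F = 30, f = 31, h = 3.
Median ≈ 3 + ((53 − 30) / 31) × 3 = 5.2258

5.2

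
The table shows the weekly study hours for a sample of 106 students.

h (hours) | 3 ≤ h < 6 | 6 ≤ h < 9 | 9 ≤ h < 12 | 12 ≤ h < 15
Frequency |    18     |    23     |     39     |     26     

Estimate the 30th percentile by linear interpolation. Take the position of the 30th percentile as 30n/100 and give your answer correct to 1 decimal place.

Cumulative frequencies: 18, 41, 80, 106
n = 106; position = 30n/100 = 31.8.
This falls in the class 6 ≤ h < 9: L = 6, F = 18, f = 23, h = 3.
30th percentile ≈ 6 + ((31.8 − 18) / 23) × 3 = 7.8000

7.8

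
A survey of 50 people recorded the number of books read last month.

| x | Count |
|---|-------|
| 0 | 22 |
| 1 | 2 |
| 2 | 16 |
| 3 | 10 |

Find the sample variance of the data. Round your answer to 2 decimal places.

Values: 0, 1, 2, 3
n = 50, Σfx = 64, mean = 1.2800
Σfx² = 156
Σf(x − x̄)² = Σfx² − (Σfx)²/n = 156 − 64²/50 = 74.0800
Sample variance = 74.0800 / 49 = 1.5118

1.51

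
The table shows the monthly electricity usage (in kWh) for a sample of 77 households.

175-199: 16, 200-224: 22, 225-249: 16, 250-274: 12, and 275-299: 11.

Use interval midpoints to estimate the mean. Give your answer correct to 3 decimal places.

Midpoints: 187, 212, 237, 262, 287
Σfm = 16×187 + 22×212 + 16×237 + 12×262 + 11×287 = 17749
n = Σf = 77
Mean = 17749 / 77 = 230.5065

230.506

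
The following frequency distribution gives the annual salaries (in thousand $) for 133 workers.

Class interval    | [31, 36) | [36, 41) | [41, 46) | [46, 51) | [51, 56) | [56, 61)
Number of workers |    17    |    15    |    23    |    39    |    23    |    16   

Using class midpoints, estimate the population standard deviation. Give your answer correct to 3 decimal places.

7.571

Midpoints: 33.5, 38.5, 43.5, 48.5, 53.5, 58.5
n = 133, Σfm = 6205.5, mean = 46.6579
Σfm² = 297159.25
Σf(m − x̄)² = Σfm² − (Σfm)²/n = 297159.25 − 6205.5²/133 = 7623.6842
Population variance = 7623.6842 / 133 = 57.3209
Standard deviation = √57.3209 = 7.5711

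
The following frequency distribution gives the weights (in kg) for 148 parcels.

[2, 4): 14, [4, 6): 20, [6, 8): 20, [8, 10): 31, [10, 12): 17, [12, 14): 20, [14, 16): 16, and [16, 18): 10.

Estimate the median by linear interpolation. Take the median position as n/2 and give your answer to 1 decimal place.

Cumulative frequencies: 14, 34, 54, 85, 102, 122, 138, 148
n = 148; position = n/2 = 74.
This falls in the class [8, 10): L = 8, F = 54, f = 31, h = 2.
Median ≈ 8 + ((74 − 54) / 31) × 2 = 9.2903

9.3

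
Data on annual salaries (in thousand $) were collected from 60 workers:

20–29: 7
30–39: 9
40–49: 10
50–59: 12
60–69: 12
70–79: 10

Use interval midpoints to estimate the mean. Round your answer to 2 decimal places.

51.67

Midpoints: 24.5, 34.5, 44.5, 54.5, 64.5, 74.5
Σfm = 7×24.5 + 9×34.5 + 10×44.5 + 12×54.5 + 12×64.5 + 10×74.5 = 3100
n = Σf = 60
Mean = 3100 / 60 = 51.6667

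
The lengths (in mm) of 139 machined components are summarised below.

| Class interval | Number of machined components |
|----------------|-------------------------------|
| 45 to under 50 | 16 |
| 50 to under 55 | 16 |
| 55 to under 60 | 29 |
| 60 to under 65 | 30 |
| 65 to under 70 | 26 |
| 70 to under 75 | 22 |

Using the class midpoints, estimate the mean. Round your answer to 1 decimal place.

61.1

Midpoints: 47.5, 52.5, 57.5, 62.5, 67.5, 72.5
Σfm = 16×47.5 + 16×52.5 + 29×57.5 + 30×62.5 + 26×67.5 + 22×72.5 = 8492.5
n = Σf = 139
Mean = 8492.5 / 139 = 61.0971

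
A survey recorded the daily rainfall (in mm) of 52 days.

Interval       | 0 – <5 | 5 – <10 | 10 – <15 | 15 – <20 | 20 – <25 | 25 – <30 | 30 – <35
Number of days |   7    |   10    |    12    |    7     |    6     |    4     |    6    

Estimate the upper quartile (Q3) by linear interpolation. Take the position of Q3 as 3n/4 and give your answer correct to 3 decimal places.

Cumulative frequencies: 7, 17, 29, 36, 42, 46, 52
n = 52; position = 3n/4 = 39.
This falls in the class 20 – <25: L = 20, F = 36, f = 6, h = 5.
Upper quartile ≈ 20 + ((39 − 36) / 6) × 5 = 22.5000

22.500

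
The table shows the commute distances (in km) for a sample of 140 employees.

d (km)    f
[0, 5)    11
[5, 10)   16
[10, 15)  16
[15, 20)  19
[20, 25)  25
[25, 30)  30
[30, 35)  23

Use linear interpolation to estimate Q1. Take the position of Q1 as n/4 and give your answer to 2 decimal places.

Cumulative frequencies: 11, 27, 43, 62, 87, 117, 140
n = 140; position = n/4 = 35.
This falls in the class [10, 15): L = 10, F = 27, f = 16, h = 5.
Lower quartile ≈ 10 + ((35 − 27) / 16) × 5 = 12.5000

12.50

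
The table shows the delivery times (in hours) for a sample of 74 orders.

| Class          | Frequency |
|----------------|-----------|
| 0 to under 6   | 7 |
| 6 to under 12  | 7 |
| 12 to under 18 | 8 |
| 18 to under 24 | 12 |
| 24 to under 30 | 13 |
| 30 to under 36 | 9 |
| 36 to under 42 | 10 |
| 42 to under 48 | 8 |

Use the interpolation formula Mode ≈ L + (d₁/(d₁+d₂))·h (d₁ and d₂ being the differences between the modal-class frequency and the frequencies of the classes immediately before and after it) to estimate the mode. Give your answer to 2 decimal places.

25.20

Modal class: 24 to under 30 (highest frequency 13).
d₁ = 13 − 12 = 1, d₂ = 13 − 9 = 4
Mode ≈ 24 + (1/(1+4)) × 6 = 24 + 1.2000 = 25.2000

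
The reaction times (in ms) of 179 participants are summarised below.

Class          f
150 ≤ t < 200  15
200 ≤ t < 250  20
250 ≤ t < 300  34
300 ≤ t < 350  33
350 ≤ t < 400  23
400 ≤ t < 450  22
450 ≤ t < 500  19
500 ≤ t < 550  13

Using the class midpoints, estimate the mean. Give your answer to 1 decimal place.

340.9

Midpoints: 175, 225, 275, 325, 375, 425, 475, 525
Σfm = 15×175 + 20×225 + 34×275 + 33×325 + 23×375 + 22×425 + 19×475 + 13×525 = 61025
n = Σf = 179
Mean = 61025 / 179 = 340.9218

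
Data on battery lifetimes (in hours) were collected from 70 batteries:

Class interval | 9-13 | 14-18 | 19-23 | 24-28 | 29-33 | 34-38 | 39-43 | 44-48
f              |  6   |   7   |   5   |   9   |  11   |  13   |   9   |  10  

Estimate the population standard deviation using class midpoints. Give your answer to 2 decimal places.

10.80

Midpoints: 11, 16, 21, 26, 31, 36, 41, 46
n = 70, Σfm = 2155, mean = 30.7857
Σfm² = 74515
Σf(m − x̄)² = Σfm² − (Σfm)²/n = 74515 − 2155²/70 = 8171.7857
Population variance = 8171.7857 / 70 = 116.7398
Standard deviation = √116.7398 = 10.8046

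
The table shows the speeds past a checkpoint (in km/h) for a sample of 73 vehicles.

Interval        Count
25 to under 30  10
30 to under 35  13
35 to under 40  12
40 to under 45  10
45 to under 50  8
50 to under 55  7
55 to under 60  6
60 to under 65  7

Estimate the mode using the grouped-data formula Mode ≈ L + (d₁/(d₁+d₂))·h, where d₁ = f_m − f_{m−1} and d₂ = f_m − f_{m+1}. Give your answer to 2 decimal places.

33.75

Modal class: 30 to under 35 (highest frequency 13).
d₁ = 13 − 10 = 3, d₂ = 13 − 12 = 1
Mode ≈ 30 + (3/(3+1)) × 5 = 30 + 3.7500 = 33.7500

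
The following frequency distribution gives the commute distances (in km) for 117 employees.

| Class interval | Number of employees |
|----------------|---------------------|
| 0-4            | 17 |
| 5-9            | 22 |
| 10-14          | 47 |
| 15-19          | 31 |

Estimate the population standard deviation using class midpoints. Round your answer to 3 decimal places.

Midpoints: 2, 7, 12, 17
n = 117, Σfm = 1279, mean = 10.9316
Σfm² = 16873
Σf(m − x̄)² = Σfm² − (Σfm)²/n = 16873 − 1279²/117 = 2891.4530
Population variance = 2891.4530 / 117 = 24.7133
Standard deviation = √24.7133 = 4.9712

4.971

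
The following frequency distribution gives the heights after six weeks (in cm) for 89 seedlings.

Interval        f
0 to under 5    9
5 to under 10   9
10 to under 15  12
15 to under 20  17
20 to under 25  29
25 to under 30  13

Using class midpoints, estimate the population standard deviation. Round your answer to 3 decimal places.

Midpoints: 2.5, 7.5, 12.5, 17.5, 22.5, 27.5
n = 89, Σfm = 1547.5, mean = 17.3876
Σfm² = 32156.25
Σf(m − x̄)² = Σfm² − (Σfm)²/n = 32156.25 − 1547.5²/89 = 5248.8764
Population variance = 5248.8764 / 89 = 58.9761
Standard deviation = √58.9761 = 7.6796

7.680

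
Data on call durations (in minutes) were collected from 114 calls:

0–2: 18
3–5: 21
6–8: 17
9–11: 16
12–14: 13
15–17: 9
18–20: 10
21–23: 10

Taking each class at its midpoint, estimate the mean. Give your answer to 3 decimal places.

9.684

Midpoints: 1, 4, 7, 10, 13, 16, 19, 22
Σfm = 18×1 + 21×4 + 17×7 + 16×10 + 13×13 + 9×16 + 10×19 + 10×22 = 1104
n = Σf = 114
Mean = 1104 / 114 = 9.6842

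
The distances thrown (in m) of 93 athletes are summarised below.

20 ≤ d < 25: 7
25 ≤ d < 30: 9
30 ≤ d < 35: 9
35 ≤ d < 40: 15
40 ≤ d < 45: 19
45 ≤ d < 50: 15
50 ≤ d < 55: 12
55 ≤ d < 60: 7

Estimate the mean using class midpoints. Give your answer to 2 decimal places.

40.99

Midpoints: 22.5, 27.5, 32.5, 37.5, 42.5, 47.5, 52.5, 57.5
Σfm = 7×22.5 + 9×27.5 + 9×32.5 + 15×37.5 + 19×42.5 + 15×47.5 + 12×52.5 + 7×57.5 = 3812.5
n = Σf = 93
Mean = 3812.5 / 93 = 40.9946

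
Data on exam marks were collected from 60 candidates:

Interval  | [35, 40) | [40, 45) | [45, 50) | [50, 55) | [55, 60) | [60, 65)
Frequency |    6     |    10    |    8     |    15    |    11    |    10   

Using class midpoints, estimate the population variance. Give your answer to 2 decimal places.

62.19

Midpoints: 37.5, 42.5, 47.5, 52.5, 57.5, 62.5
n = 60, Σfm = 3075, mean = 51.2500
Σfm² = 161325
Σf(m − x̄)² = Σfm² − (Σfm)²/n = 161325 − 3075²/60 = 3731.2500
Population variance = 3731.2500 / 60 = 62.1875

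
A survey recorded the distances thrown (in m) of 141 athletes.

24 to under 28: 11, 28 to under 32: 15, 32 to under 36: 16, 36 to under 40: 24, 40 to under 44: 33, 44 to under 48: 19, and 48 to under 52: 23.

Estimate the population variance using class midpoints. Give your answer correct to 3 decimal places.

Midpoints: 26, 30, 34, 38, 42, 46, 50
n = 141, Σfm = 5602, mean = 39.7305
Σfm² = 230004
Σf(m − x̄)² = Σfm² − (Σfm)²/n = 230004 − 5602²/141 = 7433.7589
Population variance = 7433.7589 / 141 = 52.7217

52.722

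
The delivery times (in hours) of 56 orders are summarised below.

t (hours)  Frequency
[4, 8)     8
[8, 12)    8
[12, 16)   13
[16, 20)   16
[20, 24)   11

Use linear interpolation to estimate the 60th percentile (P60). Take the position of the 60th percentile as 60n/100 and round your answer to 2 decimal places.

Cumulative frequencies: 8, 16, 29, 45, 56
n = 56; position = 60n/100 = 33.6.
This falls in the class [16, 20): L = 16, F = 29, f = 16, h = 4.
60th percentile ≈ 16 + ((33.6 − 29) / 16) × 4 = 17.1500

17.15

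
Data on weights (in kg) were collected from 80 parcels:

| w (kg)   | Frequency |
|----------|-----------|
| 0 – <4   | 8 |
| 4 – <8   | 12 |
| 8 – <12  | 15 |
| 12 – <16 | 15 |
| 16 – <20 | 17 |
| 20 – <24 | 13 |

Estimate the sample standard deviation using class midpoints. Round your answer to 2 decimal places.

6.35

Midpoints: 2, 6, 10, 14, 18, 22
n = 80, Σfm = 1040, mean = 13.0000
Σfm² = 16704
Σf(m − x̄)² = Σfm² − (Σfm)²/n = 16704 − 1040²/80 = 3184.0000
Sample variance = 3184.0000 / 79 = 40.3038
Standard deviation = √40.3038 = 6.3485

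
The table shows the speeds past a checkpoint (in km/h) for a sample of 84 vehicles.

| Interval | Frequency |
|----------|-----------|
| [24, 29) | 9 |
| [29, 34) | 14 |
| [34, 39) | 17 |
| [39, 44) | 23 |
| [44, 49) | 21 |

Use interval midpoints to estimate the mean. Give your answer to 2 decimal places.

Midpoints: 26.5, 31.5, 36.5, 41.5, 46.5
Σfm = 9×26.5 + 14×31.5 + 17×36.5 + 23×41.5 + 21×46.5 = 3231
n = Σf = 84
Mean = 3231 / 84 = 38.4643

38.46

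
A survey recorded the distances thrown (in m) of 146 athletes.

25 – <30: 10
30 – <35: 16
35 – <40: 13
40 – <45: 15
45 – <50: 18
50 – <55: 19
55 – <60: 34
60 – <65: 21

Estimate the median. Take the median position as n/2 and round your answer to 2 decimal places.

50.26

Cumulative frequencies: 10, 26, 39, 54, 72, 91, 125, 146
n = 146; position = n/2 = 73.
This falls in the class 50 – <55: L = 50, F = 72, f = 19, h = 5.
Median ≈ 50 + ((73 − 72) / 19) × 5 = 50.2632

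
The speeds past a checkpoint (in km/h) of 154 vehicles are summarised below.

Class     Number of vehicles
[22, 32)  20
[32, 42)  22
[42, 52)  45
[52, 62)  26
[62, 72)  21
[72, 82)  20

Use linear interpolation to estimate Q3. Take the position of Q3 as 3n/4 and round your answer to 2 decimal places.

63.19

Cumulative frequencies: 20, 42, 87, 113, 134, 154
n = 154; position = 3n/4 = 115.5.
This falls in the class [62, 72): L = 62, F = 113, f = 21, h = 10.
Upper quartile ≈ 62 + ((115.5 − 113) / 21) × 10 = 63.1905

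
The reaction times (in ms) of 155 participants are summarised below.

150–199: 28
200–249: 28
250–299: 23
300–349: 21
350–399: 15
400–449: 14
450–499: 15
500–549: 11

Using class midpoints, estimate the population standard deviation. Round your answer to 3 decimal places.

Midpoints: 174.5, 224.5, 274.5, 324.5, 374.5, 424.5, 474.5, 524.5
n = 155, Σfm = 48747.5, mean = 314.5000
Σfm² = 17238088.75
Σf(m − x̄)² = Σfm² − (Σfm)²/n = 17238088.75 − 48747.5²/155 = 1907000.0000
Population variance = 1907000.0000 / 155 = 12303.2258
Standard deviation = √12303.2258 = 110.9199

110.920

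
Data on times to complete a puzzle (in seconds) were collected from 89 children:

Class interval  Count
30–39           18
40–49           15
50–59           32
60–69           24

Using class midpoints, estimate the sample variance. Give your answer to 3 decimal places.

116.828

Midpoints: 34.5, 44.5, 54.5, 64.5
n = 89, Σfm = 4580.5, mean = 51.4663
Σfm² = 246022.25
Σf(m − x̄)² = Σfm² − (Σfm)²/n = 246022.25 − 4580.5²/89 = 10280.8989
Sample variance = 10280.8989 / 88 = 116.8284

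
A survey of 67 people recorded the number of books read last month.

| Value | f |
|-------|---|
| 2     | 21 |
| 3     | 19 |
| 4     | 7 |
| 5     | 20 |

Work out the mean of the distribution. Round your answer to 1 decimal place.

3.4

Values: 2, 3, 4, 5
Σfx = 21×2 + 19×3 + 7×4 + 20×5 = 227
n = Σf = 67
Mean = 227 / 67 = 3.3881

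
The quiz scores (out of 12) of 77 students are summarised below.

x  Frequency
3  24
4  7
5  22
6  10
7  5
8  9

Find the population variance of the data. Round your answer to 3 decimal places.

Values: 3, 4, 5, 6, 7, 8
n = 77, Σfx = 377, mean = 4.8961
Σfx² = 2059
Σf(x − x̄)² = Σfx² − (Σfx)²/n = 2059 − 377²/77 = 213.1688
Population variance = 213.1688 / 77 = 2.7684

2.768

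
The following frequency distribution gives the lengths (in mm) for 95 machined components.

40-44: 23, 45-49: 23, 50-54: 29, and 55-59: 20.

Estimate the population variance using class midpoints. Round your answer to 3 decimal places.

Midpoints: 42, 47, 52, 57
n = 95, Σfm = 4695, mean = 49.4211
Σfm² = 234775
Σf(m − x̄)² = Σfm² − (Σfm)²/n = 234775 − 4695²/95 = 2743.1579
Population variance = 2743.1579 / 95 = 28.8753

28.875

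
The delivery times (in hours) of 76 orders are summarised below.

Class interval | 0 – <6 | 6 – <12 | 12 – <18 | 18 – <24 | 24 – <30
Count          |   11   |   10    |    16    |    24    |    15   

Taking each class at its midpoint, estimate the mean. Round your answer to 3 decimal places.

Midpoints: 3, 9, 15, 21, 27
Σfm = 11×3 + 10×9 + 16×15 + 24×21 + 15×27 = 1272
n = Σf = 76
Mean = 1272 / 76 = 16.7368

16.737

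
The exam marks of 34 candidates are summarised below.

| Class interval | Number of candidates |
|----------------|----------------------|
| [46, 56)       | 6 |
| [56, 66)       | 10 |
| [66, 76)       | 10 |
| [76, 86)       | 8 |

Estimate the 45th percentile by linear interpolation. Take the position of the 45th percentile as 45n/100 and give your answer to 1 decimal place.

65.3

Cumulative frequencies: 6, 16, 26, 34
n = 34; position = 45n/100 = 15.3.
This falls in the class [56, 66): L = 56, F = 6, f = 10, h = 10.
45th percentile ≈ 56 + ((15.3 − 6) / 10) × 10 = 65.3000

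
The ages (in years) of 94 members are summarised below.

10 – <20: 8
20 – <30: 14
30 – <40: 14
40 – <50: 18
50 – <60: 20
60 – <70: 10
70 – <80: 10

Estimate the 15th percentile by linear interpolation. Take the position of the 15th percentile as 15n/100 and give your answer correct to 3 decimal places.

Cumulative frequencies: 8, 22, 36, 54, 74, 84, 94
n = 94; position = 15n/100 = 14.1.
This falls in the class 20 – <30: L = 20, F = 8, f = 14, h = 10.
15th percentile ≈ 20 + ((14.1 − 8) / 14) × 10 = 24.3571

24.357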